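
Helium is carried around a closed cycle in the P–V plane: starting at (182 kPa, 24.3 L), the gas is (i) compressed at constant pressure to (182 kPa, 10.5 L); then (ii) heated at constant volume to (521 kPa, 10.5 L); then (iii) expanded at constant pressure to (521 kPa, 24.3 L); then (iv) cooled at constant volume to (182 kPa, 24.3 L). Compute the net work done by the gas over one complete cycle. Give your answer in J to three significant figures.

W_net ≈ 4680 J

Constant-volume legs do no work.
W(i) = (182)(10.5 − 24.3) = -2512 J; W(iii) = (521)(24.3 − 10.5) = 7190 J.
W_net = -2512 + 7190 = 4678 J (the clockwise enclosed area).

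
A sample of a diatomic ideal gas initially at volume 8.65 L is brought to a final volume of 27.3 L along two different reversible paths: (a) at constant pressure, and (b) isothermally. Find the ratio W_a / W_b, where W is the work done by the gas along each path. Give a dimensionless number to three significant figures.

W_a / W_b ≈ 1.88

Path (a) isobaric: W = P₁(V₂ − V₁) → W_a/(P₁V₁) = 2.156.
Path (b) isothermal: W = P₁V₁ ln(V₂/V₁) → W_b/(P₁V₁) = 1.149.
W_a / W_b = 2.156 / 1.149 = 1.876.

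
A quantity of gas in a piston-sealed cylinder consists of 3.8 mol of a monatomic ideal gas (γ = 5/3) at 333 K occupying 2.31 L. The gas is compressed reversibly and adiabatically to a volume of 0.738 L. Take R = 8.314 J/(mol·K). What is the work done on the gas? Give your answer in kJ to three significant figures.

W ≈ 18.0 kJ

Adiabatic: TV^(γ−1) = const with γ = 5/3.
T₂ = T₁ (V₁/V₂)^(γ−1) = 333 × (2.31/0.738)^0.667 = 333 × 2.14 = 712.5 K.
W_by = nCᵥ(T₁ − T₂) = (3.8)(12.47)(333 − 712.5) = -17987 J.
Work on gas = −W_by = 17987 J.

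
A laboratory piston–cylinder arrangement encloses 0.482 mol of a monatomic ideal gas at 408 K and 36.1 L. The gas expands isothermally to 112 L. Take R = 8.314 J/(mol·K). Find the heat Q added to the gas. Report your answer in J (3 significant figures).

Q ≈ 1850 J

Isothermal ⇒ ΔU = 0, so Q = W = nRT ln(V₂/V₁).
Q = (0.482)(8.314)(408) ln(112/36.1) = 1635 × 1.132 = 1851 J.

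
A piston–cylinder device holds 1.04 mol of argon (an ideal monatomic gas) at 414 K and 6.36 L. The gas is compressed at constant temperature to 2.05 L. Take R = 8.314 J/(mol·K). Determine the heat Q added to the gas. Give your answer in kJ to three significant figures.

Q ≈ -4.05 kJ

Isothermal ⇒ ΔU = 0, so Q = W = nRT ln(V₂/V₁).
Q = (1.04)(8.314)(414) ln(2.05/6.36) = 3580 × -1.132 = -4053 J.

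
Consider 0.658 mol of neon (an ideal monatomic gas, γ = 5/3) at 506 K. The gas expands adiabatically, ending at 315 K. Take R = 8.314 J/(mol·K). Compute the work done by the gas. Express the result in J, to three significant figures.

Adiabatic ⇒ Q = 0, so W_by = −ΔU = nCᵥ(T₁ − T₂).
Cᵥ = 3R/2 = 12.47 J/(mol·K).
W = (0.658)(12.47)(506 − 315) = 1567 J.

W ≈ 1570 J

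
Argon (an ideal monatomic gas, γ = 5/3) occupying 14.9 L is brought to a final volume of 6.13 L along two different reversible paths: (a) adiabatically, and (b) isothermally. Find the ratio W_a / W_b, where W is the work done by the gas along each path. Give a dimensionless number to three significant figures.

Path (a) adiabatic: W = P₁V₁(1 − (V₁/V₂)^(γ−1))/(γ−1) → W_a/(P₁V₁) = -1.212.
Path (b) isothermal: W = P₁V₁ ln(V₂/V₁) → W_b/(P₁V₁) = -0.8882.
W_a / W_b = -1.212 / -0.8882 = 1.364.

W_a / W_b ≈ 1.36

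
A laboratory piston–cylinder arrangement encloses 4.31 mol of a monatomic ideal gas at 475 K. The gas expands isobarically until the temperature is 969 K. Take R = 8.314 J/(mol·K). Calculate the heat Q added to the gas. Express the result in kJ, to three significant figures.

Q ≈ 44.3 kJ

Isobaric: W = nRΔT = (4.31)(8.314)(494) = 17702 J.
ΔU = nCᵥΔT with Cᵥ = 3R/2: ΔU = (4.31)(12.47)(494) = 26553 J.
Q = ΔU + W = 26553 + 17702 = 44254 J.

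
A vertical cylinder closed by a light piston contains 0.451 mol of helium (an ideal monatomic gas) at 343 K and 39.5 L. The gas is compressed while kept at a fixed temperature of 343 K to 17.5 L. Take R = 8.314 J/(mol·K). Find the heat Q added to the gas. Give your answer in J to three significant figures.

Q ≈ -1050 J

Isothermal ⇒ ΔU = 0, so Q = W = nRT ln(V₂/V₁).
Q = (0.451)(8.314)(343) ln(17.5/39.5) = 1286 × -0.8141 = -1047 J.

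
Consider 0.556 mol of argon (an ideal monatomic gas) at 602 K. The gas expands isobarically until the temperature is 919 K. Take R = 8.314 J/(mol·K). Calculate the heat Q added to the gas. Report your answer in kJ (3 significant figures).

Q ≈ 3.66 kJ

Isobaric: W = nRΔT = (0.556)(8.314)(317) = 1465 J.
ΔU = nCᵥΔT with Cᵥ = 3R/2: ΔU = (0.556)(12.47)(317) = 2198 J.
Q = ΔU + W = 2198 + 1465 = 3663 J.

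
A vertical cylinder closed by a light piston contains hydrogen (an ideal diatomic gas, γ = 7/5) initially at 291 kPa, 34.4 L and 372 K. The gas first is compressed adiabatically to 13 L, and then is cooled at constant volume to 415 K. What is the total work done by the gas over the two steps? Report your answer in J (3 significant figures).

W_total ≈ -11900 J

Step 1 (adiabatic): W = (P₁V₁ − P₂V₂)/(γ−1) = (10010 − 14774)/0.4 = -11909 J.
Step 2 (isochoric): W = 0 (constant volume).
W_total = -11909 + 0 = -11909 J.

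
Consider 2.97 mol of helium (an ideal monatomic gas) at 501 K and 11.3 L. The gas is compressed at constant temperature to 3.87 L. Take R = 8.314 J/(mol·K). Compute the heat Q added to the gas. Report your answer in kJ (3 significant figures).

Isothermal ⇒ ΔU = 0, so Q = W = nRT ln(V₂/V₁).
Q = (2.97)(8.314)(501) ln(3.87/11.3) = 12371 × -1.072 = -13256 J.

Q ≈ -13.3 kJ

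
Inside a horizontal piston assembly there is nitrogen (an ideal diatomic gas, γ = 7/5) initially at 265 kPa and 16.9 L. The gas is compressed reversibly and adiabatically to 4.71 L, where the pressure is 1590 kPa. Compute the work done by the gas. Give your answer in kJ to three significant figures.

Adiabatic: W = (P₁V₁ − P₂V₂)/(γ − 1) with γ = 7/5.
P₁V₁ = 4478 J, P₂V₂ = 7489 J.
W = (4478 − 7489) / 0.4 = -7526 J.

W ≈ -7.53 kJ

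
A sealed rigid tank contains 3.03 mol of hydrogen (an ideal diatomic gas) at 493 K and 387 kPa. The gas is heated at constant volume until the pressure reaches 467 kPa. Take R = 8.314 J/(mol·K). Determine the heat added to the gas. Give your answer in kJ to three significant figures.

Q ≈ 6.42 kJ

Constant volume ⇒ W = 0, so Q = ΔU = nCᵥΔT with Cᵥ = 5R/2 = 20.79 J/(mol·K).
At constant V, T₂/T₁ = P₂/P₁ ⇒ ΔT = T₁(P₂/P₁ − 1) = 493·(467/387 − 1) = 101.9 K.
ΔU = (3.03)(20.79)(101.9) = 6418 J.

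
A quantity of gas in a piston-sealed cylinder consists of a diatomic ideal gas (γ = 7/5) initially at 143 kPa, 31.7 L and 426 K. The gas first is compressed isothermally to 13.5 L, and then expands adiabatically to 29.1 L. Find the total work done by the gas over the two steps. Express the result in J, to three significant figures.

Step 1 (isothermal): W = P₁V₁ ln(V₂/V₁) = (4533) ln(13.5/31.7) = -3870 J.
After step 1: P = 335.8 kPa, V = 13.5 L, T = 426 K.
Step 2 (adiabatic): W = (P₁V₁ − P₂V₂)/(γ−1) = (4533 − 3334)/0.4 = 2998 J.
W_total = -3870 + 2998 = -871.9 J.

W_total ≈ -872 J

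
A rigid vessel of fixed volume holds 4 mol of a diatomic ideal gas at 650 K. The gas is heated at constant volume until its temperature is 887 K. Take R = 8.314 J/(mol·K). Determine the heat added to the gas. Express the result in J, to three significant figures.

Q ≈ 19700 J

Constant volume ⇒ W = 0, so Q = ΔU = nCᵥΔT with Cᵥ = 5R/2 = 20.79 J/(mol·K).
ΔU = (4)(20.79)(887 − 650) = 19704 J.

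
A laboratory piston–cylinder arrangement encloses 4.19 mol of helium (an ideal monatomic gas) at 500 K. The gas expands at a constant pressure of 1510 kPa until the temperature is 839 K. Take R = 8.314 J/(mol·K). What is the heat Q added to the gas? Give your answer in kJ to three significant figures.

Q ≈ 29.5 kJ

Isobaric: W = nRΔT = (4.19)(8.314)(339) = 11809 J.
ΔU = nCᵥΔT with Cᵥ = 3R/2: ΔU = (4.19)(12.47)(339) = 17714 J.
Q = ΔU + W = 17714 + 11809 = 29523 J.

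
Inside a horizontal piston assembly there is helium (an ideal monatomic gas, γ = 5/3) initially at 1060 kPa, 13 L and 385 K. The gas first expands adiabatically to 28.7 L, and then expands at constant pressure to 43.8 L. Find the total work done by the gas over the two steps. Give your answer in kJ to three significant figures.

W_total ≈ 12.8 kJ

Step 1 (adiabatic): W = (P₁V₁ − P₂V₂)/(γ−1) = (13780 − 8127)/0.667 = 8479 J.
After step 1: P = 283.2 kPa, V = 28.7 L, T = 227.1 K.
Step 2 (isobaric): W = PΔV = (283.2 kPa)(43.8 − 28.7 L) = 4276 J.
W_total = 8479 + 4276 = 12755 J.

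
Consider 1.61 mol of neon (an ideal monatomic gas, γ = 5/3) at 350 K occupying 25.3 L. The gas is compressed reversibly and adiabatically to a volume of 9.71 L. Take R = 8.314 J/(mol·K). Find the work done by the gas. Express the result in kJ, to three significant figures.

Adiabatic: TV^(γ−1) = const with γ = 5/3.
T₂ = T₁ (V₁/V₂)^(γ−1) = 350 × (25.3/9.71)^0.667 = 350 × 1.894 = 662.7 K.
W_by = nCᵥ(T₁ − T₂) = (1.61)(12.47)(350 − 662.7) = -6279 J.

W ≈ -6.28 kJ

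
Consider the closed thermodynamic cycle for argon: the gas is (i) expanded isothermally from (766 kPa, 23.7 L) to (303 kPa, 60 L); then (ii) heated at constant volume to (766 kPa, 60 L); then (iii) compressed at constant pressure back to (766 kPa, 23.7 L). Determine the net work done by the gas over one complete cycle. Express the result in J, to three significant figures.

Leg (i): W = PᵢVᵢ ln(V_f/Vᵢ) = (18154) ln(60/23.7) = 16863 J.
Leg (ii): W = 0.
Leg (iii): W = PΔV = (766)(23.7 − 60) = -27806 J.
W_net = 16863 − 27806 = -10943 J.

W_net ≈ -10900 J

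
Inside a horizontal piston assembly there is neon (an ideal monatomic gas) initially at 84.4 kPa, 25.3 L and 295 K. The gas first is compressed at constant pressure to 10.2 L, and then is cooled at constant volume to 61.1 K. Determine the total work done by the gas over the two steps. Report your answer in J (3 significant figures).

W_total ≈ -1270 J

Step 1 (isobaric): W = PΔV = (84.4 kPa)(10.2 − 25.3 L) = -1274 J.
Step 2 (isochoric): W = 0 (constant volume).
W_total = -1274 + 0 = -1274 J.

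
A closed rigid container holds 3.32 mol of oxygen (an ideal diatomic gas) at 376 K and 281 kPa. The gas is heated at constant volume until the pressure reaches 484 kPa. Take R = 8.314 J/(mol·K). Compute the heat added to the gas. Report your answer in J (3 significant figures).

Constant volume ⇒ W = 0, so Q = ΔU = nCᵥΔT with Cᵥ = 5R/2 = 20.79 J/(mol·K).
At constant V, T₂/T₁ = P₂/P₁ ⇒ ΔT = T₁(P₂/P₁ − 1) = 376·(484/281 − 1) = 271.6 K.
ΔU = (3.32)(20.79)(271.6) = 18744 J.

Q ≈ 18700 J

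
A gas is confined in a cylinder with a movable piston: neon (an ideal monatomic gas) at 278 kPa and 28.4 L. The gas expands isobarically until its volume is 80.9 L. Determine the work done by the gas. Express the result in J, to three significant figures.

W ≈ 14600 J

Isobaric: W = P ΔV.
W = (278 kPa)(80.9 − 28.4 L) = (278)(52.5) = 14595 J.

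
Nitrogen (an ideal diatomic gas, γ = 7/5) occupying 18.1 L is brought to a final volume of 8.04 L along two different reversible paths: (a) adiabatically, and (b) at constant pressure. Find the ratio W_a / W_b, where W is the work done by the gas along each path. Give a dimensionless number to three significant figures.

W_a / W_b ≈ 1.72

Path (a) adiabatic: W = P₁V₁(1 − (V₁/V₂)^(γ−1))/(γ−1) → W_a/(P₁V₁) = -0.9587.
Path (b) isobaric: W = P₁(V₂ − V₁) → W_b/(P₁V₁) = -0.5558.
W_a / W_b = -0.9587 / -0.5558 = 1.725.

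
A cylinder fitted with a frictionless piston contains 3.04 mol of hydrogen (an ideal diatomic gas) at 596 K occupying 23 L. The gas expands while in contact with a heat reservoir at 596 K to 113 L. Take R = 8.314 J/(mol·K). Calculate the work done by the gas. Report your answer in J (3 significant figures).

Isothermal: W = nRT ln(V₂/V₁).
W = (3.04)(8.314)(596) × ln(113/23)
  = 15064 × 1.592
W_by_gas = 23980 J.

W ≈ 24000 J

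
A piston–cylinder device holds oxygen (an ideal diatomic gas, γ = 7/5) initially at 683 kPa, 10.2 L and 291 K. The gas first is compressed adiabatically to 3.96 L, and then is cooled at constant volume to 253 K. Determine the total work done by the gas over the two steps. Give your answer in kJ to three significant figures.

W_total ≈ -8.01 kJ

Step 1 (adiabatic): W = (P₁V₁ − P₂V₂)/(γ−1) = (6967 − 10171)/0.4 = -8012 J.
Step 2 (isochoric): W = 0 (constant volume).
W_total = -8012 + 0 = -8012 J.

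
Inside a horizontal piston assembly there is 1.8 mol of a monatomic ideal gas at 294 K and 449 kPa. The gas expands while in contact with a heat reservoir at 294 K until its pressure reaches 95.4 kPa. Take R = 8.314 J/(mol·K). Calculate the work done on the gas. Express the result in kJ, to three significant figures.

Isothermal process: W = nRT ln(V₂/V₁) = nRT ln(P₁/P₂).
W = (1.8)(8.314)(294) × ln(449/95.4)
  = 4400 × ln(4.706) = 4400 × 1.549
W_by_gas = 6815 J; work on gas = −W_by = -6815 J.

W ≈ -6.81 kJ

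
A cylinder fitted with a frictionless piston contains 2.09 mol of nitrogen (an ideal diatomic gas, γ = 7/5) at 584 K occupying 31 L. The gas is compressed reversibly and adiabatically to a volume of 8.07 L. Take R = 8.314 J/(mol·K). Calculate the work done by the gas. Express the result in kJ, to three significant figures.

Adiabatic: TV^(γ−1) = const with γ = 7/5.
T₂ = T₁ (V₁/V₂)^(γ−1) = 584 × (31/8.07)^0.4 = 584 × 1.713 = 1000 K.
W_by = nCᵥ(T₁ − T₂) = (2.09)(20.79)(584 − 1000) = -18092 J.

W ≈ -18.1 kJ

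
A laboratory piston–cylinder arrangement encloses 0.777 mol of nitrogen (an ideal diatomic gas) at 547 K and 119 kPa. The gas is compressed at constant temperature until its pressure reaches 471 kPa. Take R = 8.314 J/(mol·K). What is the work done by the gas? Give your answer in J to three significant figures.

Isothermal process: W = nRT ln(V₂/V₁) = nRT ln(P₁/P₂).
W = (0.777)(8.314)(547) × ln(119/471)
  = 3534 × ln(0.2527) = 3534 × -1.376
W_by_gas = -4861 J.

W ≈ -4860 J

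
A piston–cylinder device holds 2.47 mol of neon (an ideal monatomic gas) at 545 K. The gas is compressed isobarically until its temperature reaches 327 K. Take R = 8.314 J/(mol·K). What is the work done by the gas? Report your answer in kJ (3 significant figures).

W ≈ -4.48 kJ

Isobaric: W = P ΔV = nR ΔT.
W = (2.47)(8.314)(327 − 545) = -4477 J.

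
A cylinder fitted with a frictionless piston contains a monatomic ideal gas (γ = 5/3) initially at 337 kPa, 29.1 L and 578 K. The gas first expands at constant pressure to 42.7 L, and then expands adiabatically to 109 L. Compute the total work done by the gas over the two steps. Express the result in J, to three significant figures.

Step 1 (isobaric): W = PΔV = (337 kPa)(42.7 − 29.1 L) = 4583 J.
After step 1: P = 337 kPa, V = 42.7 L, T = 848.1 K.
Step 2 (adiabatic): W = (P₁V₁ − P₂V₂)/(γ−1) = (14390 − 7704)/0.667 = 10029 J.
W_total = 4583 + 10029 = 14612 J.

W_total ≈ 14600 J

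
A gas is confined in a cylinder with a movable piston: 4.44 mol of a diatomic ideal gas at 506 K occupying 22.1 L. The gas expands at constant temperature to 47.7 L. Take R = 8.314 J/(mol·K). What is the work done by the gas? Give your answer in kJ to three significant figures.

W ≈ 14.4 kJ

Isothermal: W = nRT ln(V₂/V₁).
W = (4.44)(8.314)(506) × ln(47.7/22.1)
  = 18679 × 0.7694
W_by_gas = 14370 J.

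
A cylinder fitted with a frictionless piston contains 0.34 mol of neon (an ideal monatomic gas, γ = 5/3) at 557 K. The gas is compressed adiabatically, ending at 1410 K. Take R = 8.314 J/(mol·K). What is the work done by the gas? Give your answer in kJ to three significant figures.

Adiabatic ⇒ Q = 0, so W_by = −ΔU = nCᵥ(T₁ − T₂).
Cᵥ = 3R/2 = 12.47 J/(mol·K).
W = (0.34)(12.47)(557 − 1410) = -3617 J.

W ≈ -3.62 kJ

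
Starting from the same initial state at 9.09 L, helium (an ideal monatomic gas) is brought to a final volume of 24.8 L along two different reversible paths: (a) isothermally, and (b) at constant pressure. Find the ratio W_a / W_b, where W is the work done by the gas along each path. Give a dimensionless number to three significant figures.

W_a / W_b ≈ 0.581

Path (a) isothermal: W = P₁V₁ ln(V₂/V₁) → W_a/(P₁V₁) = 1.004.
Path (b) isobaric: W = P₁(V₂ − V₁) → W_b/(P₁V₁) = 1.728.
W_a / W_b = 1.004 / 1.728 = 0.5807.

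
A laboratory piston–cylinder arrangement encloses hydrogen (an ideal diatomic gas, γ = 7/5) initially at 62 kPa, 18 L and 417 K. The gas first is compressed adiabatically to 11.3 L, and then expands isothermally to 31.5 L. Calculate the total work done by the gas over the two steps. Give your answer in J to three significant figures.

W_total ≈ 807 J

Step 1 (adiabatic): W = (P₁V₁ − P₂V₂)/(γ−1) = (1116 − 1344)/0.4 = -571.1 J.
After step 1: P = 119 kPa, V = 11.3 L, T = 502.4 K.
Step 2 (isothermal): W = P₁V₁ ln(V₂/V₁) = (1344) ln(31.5/11.3) = 1378 J.
W_total = -571.1 + 1378 = 807.2 J.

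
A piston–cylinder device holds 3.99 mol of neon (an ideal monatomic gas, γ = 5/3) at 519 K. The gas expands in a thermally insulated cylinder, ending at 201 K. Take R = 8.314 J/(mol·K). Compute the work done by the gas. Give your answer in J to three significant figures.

W ≈ 15800 J

Adiabatic ⇒ Q = 0, so W_by = −ΔU = nCᵥ(T₁ − T₂).
Cᵥ = 3R/2 = 12.47 J/(mol·K).
W = (3.99)(12.47)(519 − 201) = 15823 J.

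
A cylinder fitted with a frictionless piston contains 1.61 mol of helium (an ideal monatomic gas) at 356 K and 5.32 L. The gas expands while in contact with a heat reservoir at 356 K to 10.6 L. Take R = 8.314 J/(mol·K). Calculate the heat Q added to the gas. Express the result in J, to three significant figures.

Q ≈ 3290 J

Isothermal ⇒ ΔU = 0, so Q = W = nRT ln(V₂/V₁).
Q = (1.61)(8.314)(356) ln(10.6/5.32) = 4765 × 0.6894 = 3285 J.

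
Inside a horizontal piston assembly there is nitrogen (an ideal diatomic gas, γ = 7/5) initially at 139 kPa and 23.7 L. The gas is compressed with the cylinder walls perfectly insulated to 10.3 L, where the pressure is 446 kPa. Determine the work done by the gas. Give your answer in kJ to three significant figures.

W ≈ -3.25 kJ

Adiabatic: W = (P₁V₁ − P₂V₂)/(γ − 1) with γ = 7/5.
P₁V₁ = 3294 J, P₂V₂ = 4594 J.
W = (3294 − 4594) / 0.4 = -3249 J.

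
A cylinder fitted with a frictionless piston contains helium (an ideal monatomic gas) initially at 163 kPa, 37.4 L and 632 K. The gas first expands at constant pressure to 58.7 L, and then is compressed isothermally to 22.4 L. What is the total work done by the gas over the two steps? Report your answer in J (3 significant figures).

W_total ≈ -5750 J

Step 1 (isobaric): W = PΔV = (163 kPa)(58.7 − 37.4 L) = 3472 J.
After step 1: P = 163 kPa, V = 58.7 L, T = 991.9 K.
Step 2 (isothermal): W = P₁V₁ ln(V₂/V₁) = (9568) ln(22.4/58.7) = -9218 J.
W_total = 3472 − 9218 = -5746 J.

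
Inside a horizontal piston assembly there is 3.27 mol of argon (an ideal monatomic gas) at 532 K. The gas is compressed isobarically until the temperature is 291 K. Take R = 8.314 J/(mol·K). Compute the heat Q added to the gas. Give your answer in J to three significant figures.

Q ≈ -16400 J

Isobaric: W = nRΔT = (3.27)(8.314)(-241) = -6552 J.
ΔU = nCᵥΔT with Cᵥ = 3R/2: ΔU = (3.27)(12.47)(-241) = -9828 J.
Q = ΔU + W = -9828 − 6552 = -16380 J.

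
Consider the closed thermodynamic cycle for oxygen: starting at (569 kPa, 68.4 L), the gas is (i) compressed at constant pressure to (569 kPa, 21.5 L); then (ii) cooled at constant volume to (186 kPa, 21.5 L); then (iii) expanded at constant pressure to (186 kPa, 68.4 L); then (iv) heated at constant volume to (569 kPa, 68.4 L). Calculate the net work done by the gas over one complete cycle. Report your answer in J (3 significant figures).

Constant-volume legs do no work.
W(i) = (569)(21.5 − 68.4) = -26686 J; W(iii) = (186)(68.4 − 21.5) = 8723 J.
W_net = -26686 + 8723 = -17963 J (the counter-clockwise enclosed area).

W_net ≈ -18000 J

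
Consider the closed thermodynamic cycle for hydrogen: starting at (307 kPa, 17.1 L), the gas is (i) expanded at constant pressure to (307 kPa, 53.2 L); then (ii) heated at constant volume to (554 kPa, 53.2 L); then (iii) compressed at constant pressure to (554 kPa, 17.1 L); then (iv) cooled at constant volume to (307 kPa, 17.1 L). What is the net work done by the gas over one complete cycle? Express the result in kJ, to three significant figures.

W_net ≈ -8.92 kJ

Constant-volume legs do no work.
W(i) = (307)(53.2 − 17.1) = 11083 J; W(iii) = (554)(17.1 − 53.2) = -19999 J.
W_net = 11083 − 19999 = -8917 J (the counter-clockwise enclosed area).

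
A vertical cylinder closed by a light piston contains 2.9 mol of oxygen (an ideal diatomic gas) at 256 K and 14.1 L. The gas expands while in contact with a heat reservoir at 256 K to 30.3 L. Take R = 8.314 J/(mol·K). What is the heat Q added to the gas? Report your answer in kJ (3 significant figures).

Q ≈ 4.72 kJ

Isothermal ⇒ ΔU = 0, so Q = W = nRT ln(V₂/V₁).
Q = (2.9)(8.314)(256) ln(30.3/14.1) = 6172 × 0.765 = 4722 J.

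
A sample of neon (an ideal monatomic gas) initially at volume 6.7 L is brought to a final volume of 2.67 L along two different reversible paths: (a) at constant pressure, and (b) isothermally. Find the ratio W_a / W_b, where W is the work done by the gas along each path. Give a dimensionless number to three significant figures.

W_a / W_b ≈ 0.654

Path (a) isobaric: W = P₁(V₂ − V₁) → W_a/(P₁V₁) = -0.6015.
Path (b) isothermal: W = P₁V₁ ln(V₂/V₁) → W_b/(P₁V₁) = -0.92.
W_a / W_b = -0.6015 / -0.92 = 0.6538.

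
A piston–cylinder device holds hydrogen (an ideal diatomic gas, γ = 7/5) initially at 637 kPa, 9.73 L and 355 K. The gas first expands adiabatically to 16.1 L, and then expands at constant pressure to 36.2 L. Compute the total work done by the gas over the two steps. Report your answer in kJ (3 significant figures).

Step 1 (adiabatic): W = (P₁V₁ − P₂V₂)/(γ−1) = (6198 − 5067)/0.4 = 2827 J.
After step 1: P = 314.7 kPa, V = 16.1 L, T = 290.2 K.
Step 2 (isobaric): W = PΔV = (314.7 kPa)(36.2 − 16.1 L) = 6326 J.
W_total = 2827 + 6326 = 9153 J.

W_total ≈ 9.15 kJ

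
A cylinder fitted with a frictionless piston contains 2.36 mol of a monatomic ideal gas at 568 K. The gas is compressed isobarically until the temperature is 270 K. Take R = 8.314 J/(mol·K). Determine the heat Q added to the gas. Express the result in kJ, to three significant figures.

Isobaric: W = nRΔT = (2.36)(8.314)(-298) = -5847 J.
ΔU = nCᵥΔT with Cᵥ = 3R/2: ΔU = (2.36)(12.47)(-298) = -8771 J.
Q = ΔU + W = -8771 − 5847 = -14618 J.

Q ≈ -14.6 kJ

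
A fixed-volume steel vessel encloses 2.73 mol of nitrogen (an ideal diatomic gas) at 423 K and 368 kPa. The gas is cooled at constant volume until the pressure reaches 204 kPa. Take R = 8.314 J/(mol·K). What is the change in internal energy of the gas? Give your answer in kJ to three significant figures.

ΔU ≈ -10.7 kJ

Constant volume ⇒ W = 0, so Q = ΔU = nCᵥΔT with Cᵥ = 5R/2 = 20.79 J/(mol·K).
At constant V, T₂/T₁ = P₂/P₁ ⇒ ΔT = T₁(P₂/P₁ − 1) = 423·(204/368 − 1) = -188.5 K.
ΔU = (2.73)(20.79)(-188.5) = -10697 J.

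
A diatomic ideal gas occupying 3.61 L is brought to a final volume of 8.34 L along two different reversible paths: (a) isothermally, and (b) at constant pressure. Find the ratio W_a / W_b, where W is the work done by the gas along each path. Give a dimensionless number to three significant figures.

W_a / W_b ≈ 0.639

Path (a) isothermal: W = P₁V₁ ln(V₂/V₁) → W_a/(P₁V₁) = 0.8374.
Path (b) isobaric: W = P₁(V₂ − V₁) → W_b/(P₁V₁) = 1.31.
W_a / W_b = 0.8374 / 1.31 = 0.6391.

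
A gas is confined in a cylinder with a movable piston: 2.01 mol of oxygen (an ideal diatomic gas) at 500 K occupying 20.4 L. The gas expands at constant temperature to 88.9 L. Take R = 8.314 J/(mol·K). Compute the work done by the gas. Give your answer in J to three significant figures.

Isothermal: W = nRT ln(V₂/V₁).
W = (2.01)(8.314)(500) × ln(88.9/20.4)
  = 8356 × 1.472
W_by_gas = 12299 J.

W ≈ 12300 J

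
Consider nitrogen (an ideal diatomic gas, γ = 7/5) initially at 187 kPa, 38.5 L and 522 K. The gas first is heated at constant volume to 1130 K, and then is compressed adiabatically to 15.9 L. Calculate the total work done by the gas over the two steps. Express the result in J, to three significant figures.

W_total ≈ -16500 J

Step 1 (isochoric): W = 0 (constant volume).
After step 1: P = 404.8 kPa (V unchanged).
Step 2 (adiabatic): W = (P₁V₁ − P₂V₂)/(γ−1) = (15585 − 22199)/0.4 = -16535 J.
W_total = 0 − 16535 = -16535 J.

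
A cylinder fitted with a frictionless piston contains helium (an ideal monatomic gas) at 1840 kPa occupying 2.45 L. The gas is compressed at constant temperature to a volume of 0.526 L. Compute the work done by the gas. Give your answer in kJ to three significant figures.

Isothermal: W = nRT ln(V₂/V₁) = P₁V₁ ln(V₂/V₁).
P₁V₁ = (1840 kPa)(2.45 L) = 4508 J.
W = 4508 × ln(0.526/2.45) = 4508 × -1.539
W_by_gas = -6936 J.

W ≈ -6.94 kJ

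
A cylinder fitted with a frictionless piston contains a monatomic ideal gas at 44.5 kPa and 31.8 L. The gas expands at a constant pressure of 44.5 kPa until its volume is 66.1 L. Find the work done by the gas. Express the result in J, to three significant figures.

W ≈ 1530 J

Isobaric: W = P ΔV.
W = (44.5 kPa)(66.1 − 31.8 L) = (44.5)(34.3) = 1526 J.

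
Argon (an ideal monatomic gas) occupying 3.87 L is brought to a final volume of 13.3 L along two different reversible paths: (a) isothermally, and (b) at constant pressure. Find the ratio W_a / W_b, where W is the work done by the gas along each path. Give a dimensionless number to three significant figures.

W_a / W_b ≈ 0.507

Path (a) isothermal: W = P₁V₁ ln(V₂/V₁) → W_a/(P₁V₁) = 1.235.
Path (b) isobaric: W = P₁(V₂ − V₁) → W_b/(P₁V₁) = 2.437.
W_a / W_b = 1.235 / 2.437 = 0.5066.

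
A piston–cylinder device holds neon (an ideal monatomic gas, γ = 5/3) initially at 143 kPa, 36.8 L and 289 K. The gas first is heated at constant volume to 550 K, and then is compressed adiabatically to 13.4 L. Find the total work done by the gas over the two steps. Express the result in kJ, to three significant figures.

W_total ≈ -14.4 kJ

Step 1 (isochoric): W = 0 (constant volume).
After step 1: P = 272.1 kPa (V unchanged).
Step 2 (adiabatic): W = (P₁V₁ − P₂V₂)/(γ−1) = (10015 − 19640)/0.667 = -14438 J.
W_total = 0 − 14438 = -14438 J.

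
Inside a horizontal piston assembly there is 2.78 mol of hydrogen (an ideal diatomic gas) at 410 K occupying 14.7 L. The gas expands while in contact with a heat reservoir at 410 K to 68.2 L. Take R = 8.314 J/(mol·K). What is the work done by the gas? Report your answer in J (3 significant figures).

W ≈ 14500 J

Isothermal: W = nRT ln(V₂/V₁).
W = (2.78)(8.314)(410) × ln(68.2/14.7)
  = 9476 × 1.535
W_by_gas = 14542 J.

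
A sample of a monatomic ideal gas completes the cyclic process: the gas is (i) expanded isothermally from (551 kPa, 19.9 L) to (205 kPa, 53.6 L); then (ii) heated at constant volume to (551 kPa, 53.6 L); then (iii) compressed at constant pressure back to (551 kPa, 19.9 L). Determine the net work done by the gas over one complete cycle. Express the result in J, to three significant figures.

W_net ≈ -7700 J

Leg (i): W = PᵢVᵢ ln(V_f/Vᵢ) = (10965) ln(53.6/19.9) = 10864 J.
Leg (ii): W = 0.
Leg (iii): W = PΔV = (551)(19.9 − 53.6) = -18569 J.
W_net = 10864 − 18569 = -7704 J.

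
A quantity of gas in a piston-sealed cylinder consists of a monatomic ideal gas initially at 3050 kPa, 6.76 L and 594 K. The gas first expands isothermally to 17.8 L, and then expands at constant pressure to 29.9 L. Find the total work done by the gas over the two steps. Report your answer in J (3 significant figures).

Step 1 (isothermal): W = P₁V₁ ln(V₂/V₁) = (20618) ln(17.8/6.76) = 19962 J.
After step 1: P = 1158 kPa, V = 17.8 L, T = 594 K.
Step 2 (isobaric): W = PΔV = (1158 kPa)(29.9 − 17.8 L) = 14016 J.
W_total = 19962 + 14016 = 33977 J.

W_total ≈ 34000 J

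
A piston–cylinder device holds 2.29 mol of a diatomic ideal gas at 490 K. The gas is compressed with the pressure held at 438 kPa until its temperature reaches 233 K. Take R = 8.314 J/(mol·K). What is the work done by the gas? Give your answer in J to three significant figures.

Isobaric: W = P ΔV = nR ΔT.
W = (2.29)(8.314)(233 − 490) = -4893 J.

W ≈ -4890 J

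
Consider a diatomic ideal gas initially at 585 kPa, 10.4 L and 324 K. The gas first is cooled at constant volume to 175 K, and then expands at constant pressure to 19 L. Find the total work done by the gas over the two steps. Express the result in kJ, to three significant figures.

W_total ≈ 2.72 kJ

Step 1 (isochoric): W = 0 (constant volume).
After step 1: P = 316 kPa (V unchanged).
Step 2 (isobaric): W = PΔV = (316 kPa)(19 − 10.4 L) = 2717 J.
W_total = 0 + 2717 = 2717 J.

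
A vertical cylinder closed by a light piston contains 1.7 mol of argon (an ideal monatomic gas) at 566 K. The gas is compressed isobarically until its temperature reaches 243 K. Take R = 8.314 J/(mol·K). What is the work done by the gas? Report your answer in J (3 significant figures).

W ≈ -4570 J

Isobaric: W = P ΔV = nR ΔT.
W = (1.7)(8.314)(243 − 566) = -4565 J.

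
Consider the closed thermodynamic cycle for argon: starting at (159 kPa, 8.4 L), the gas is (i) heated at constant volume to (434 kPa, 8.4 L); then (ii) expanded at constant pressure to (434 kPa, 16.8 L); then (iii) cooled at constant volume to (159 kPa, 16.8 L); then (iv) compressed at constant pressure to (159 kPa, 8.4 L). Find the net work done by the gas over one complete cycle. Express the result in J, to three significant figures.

Constant-volume legs do no work.
W(ii) = (434)(16.8 − 8.4) = 3646 J; W(iv) = (159)(8.4 − 16.8) = -1336 J.
W_net = 3646 − 1336 = 2310 J (the clockwise enclosed area).

W_net ≈ 2310 J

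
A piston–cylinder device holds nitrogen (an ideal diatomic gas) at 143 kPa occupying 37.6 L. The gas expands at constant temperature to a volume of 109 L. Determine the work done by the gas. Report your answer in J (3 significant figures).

W ≈ 5720 J

Isothermal: W = nRT ln(V₂/V₁) = P₁V₁ ln(V₂/V₁).
P₁V₁ = (143 kPa)(37.6 L) = 5377 J.
W = 5377 × ln(109/37.6) = 5377 × 1.064
W_by_gas = 5723 J.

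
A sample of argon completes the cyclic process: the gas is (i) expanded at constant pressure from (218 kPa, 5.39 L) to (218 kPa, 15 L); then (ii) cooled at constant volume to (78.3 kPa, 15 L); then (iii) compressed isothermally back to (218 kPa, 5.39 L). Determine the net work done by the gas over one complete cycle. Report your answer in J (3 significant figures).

W_net ≈ 893 J

Leg (i): W = PΔV = (218)(15 − 5.39) = 2095 J.
Leg (ii): W = 0.
Leg (iii): W = PᵢVᵢ ln(V_f/Vᵢ) = (1174) ln(5.39/15) = -1202 J.
W_net = 2095 − 1202 = 892.9 J.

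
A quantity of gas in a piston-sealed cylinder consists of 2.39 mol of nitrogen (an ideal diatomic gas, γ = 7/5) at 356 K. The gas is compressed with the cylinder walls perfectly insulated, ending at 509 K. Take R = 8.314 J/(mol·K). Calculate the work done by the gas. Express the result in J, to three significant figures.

Adiabatic ⇒ Q = 0, so W_by = −ΔU = nCᵥ(T₁ − T₂).
Cᵥ = 5R/2 = 20.79 J/(mol·K).
W = (2.39)(20.79)(356 − 509) = -7600 J.

W ≈ -7600 J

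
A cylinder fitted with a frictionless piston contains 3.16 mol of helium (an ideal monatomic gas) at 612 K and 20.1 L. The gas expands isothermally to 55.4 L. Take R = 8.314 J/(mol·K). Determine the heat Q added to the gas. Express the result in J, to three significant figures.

Q ≈ 16300 J

Isothermal ⇒ ΔU = 0, so Q = W = nRT ln(V₂/V₁).
Q = (3.16)(8.314)(612) ln(55.4/20.1) = 16079 × 1.014 = 16301 J.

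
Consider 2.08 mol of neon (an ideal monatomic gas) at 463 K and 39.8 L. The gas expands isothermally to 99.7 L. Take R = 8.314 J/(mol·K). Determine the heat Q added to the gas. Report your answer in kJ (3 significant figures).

Isothermal ⇒ ΔU = 0, so Q = W = nRT ln(V₂/V₁).
Q = (2.08)(8.314)(463) ln(99.7/39.8) = 8007 × 0.9183 = 7353 J.

Q ≈ 7.35 kJ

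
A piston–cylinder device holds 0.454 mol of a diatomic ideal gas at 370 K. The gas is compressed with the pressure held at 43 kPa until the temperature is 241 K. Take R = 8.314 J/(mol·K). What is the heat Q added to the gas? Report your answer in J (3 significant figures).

Isobaric: W = nRΔT = (0.454)(8.314)(-129) = -486.9 J.
ΔU = nCᵥΔT with Cᵥ = 5R/2: ΔU = (0.454)(20.79)(-129) = -1217 J.
Q = ΔU + W = -1217 − 486.9 = -1704 J.

Q ≈ -1700 J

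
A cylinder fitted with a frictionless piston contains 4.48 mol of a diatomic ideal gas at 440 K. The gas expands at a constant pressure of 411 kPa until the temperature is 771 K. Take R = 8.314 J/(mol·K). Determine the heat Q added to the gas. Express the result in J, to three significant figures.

Isobaric: W = nRΔT = (4.48)(8.314)(331) = 12329 J.
ΔU = nCᵥΔT with Cᵥ = 5R/2: ΔU = (4.48)(20.79)(331) = 30822 J.
Q = ΔU + W = 30822 + 12329 = 43150 J.

Q ≈ 43200 J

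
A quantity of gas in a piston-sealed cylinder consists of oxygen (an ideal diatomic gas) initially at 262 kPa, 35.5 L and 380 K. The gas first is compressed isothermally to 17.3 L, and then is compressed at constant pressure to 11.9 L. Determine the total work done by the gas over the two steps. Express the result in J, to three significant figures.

Step 1 (isothermal): W = P₁V₁ ln(V₂/V₁) = (9301) ln(17.3/35.5) = -6686 J.
After step 1: P = 537.6 kPa, V = 17.3 L, T = 380 K.
Step 2 (isobaric): W = PΔV = (537.6 kPa)(11.9 − 17.3 L) = -2903 J.
W_total = -6686 − 2903 = -9589 J.

W_total ≈ -9590 J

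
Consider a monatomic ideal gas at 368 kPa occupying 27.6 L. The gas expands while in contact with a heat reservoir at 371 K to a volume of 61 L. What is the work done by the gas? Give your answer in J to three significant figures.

Isothermal: W = nRT ln(V₂/V₁) = P₁V₁ ln(V₂/V₁).
P₁V₁ = (368 kPa)(27.6 L) = 10157 J.
W = 10157 × ln(61/27.6) = 10157 × 0.7931
W_by_gas = 8055 J.

W ≈ 8050 J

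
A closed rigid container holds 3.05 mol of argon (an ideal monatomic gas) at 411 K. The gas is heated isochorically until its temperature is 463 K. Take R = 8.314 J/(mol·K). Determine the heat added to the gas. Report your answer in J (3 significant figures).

Q ≈ 1980 J

Constant volume ⇒ W = 0, so Q = ΔU = nCᵥΔT with Cᵥ = 3R/2 = 12.47 J/(mol·K).
ΔU = (3.05)(12.47)(463 − 411) = 1978 J.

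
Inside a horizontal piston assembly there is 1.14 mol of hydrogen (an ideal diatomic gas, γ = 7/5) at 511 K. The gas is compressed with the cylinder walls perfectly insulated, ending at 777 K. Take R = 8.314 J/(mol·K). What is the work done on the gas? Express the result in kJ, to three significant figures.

Adiabatic ⇒ Q = 0, so W_by = −ΔU = nCᵥ(T₁ − T₂).
Cᵥ = 5R/2 = 20.79 J/(mol·K).
W = (1.14)(20.79)(511 − 777) = -6303 J.
Work on gas = −W_by = 6303 J.

W ≈ 6.30 kJ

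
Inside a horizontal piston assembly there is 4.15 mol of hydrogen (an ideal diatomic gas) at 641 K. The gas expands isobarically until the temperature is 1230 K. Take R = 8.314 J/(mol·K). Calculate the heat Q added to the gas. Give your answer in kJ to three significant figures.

Q ≈ 71.1 kJ

Isobaric: W = nRΔT = (4.15)(8.314)(589) = 20322 J.
ΔU = nCᵥΔT with Cᵥ = 5R/2: ΔU = (4.15)(20.79)(589) = 50806 J.
Q = ΔU + W = 50806 + 20322 = 71128 J.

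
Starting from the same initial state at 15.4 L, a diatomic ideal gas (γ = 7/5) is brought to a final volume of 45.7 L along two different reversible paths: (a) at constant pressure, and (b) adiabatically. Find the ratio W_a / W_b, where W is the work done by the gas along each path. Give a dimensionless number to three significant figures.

W_a / W_b ≈ 2.23

Path (a) isobaric: W = P₁(V₂ − V₁) → W_a/(P₁V₁) = 1.968.
Path (b) adiabatic: W = P₁V₁(1 − (V₁/V₂)^(γ−1))/(γ−1) → W_b/(P₁V₁) = 0.882.
W_a / W_b = 1.968 / 0.882 = 2.231.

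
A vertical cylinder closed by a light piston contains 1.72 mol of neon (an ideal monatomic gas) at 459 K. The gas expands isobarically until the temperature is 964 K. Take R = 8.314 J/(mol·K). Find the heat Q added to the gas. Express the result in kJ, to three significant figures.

Q ≈ 18.1 kJ

Isobaric: W = nRΔT = (1.72)(8.314)(505) = 7222 J.
ΔU = nCᵥΔT with Cᵥ = 3R/2: ΔU = (1.72)(12.47)(505) = 10832 J.
Q = ΔU + W = 10832 + 7222 = 18054 J.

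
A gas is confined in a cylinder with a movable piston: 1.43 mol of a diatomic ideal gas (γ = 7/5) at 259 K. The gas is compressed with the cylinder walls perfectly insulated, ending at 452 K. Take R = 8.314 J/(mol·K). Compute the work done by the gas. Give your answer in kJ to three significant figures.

W ≈ -5.74 kJ

Adiabatic ⇒ Q = 0, so W_by = −ΔU = nCᵥ(T₁ − T₂).
Cᵥ = 5R/2 = 20.79 J/(mol·K).
W = (1.43)(20.79)(259 − 452) = -5736 J.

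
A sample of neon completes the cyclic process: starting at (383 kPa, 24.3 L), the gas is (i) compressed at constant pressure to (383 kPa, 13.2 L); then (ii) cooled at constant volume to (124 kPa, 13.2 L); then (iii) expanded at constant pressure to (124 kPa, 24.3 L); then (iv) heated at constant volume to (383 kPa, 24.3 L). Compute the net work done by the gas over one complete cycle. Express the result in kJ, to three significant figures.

Constant-volume legs do no work.
W(i) = (383)(13.2 − 24.3) = -4251 J; W(iii) = (124)(24.3 − 13.2) = 1376 J.
W_net = -4251 + 1376 = -2875 J (the counter-clockwise enclosed area).

W_net ≈ -2.87 kJ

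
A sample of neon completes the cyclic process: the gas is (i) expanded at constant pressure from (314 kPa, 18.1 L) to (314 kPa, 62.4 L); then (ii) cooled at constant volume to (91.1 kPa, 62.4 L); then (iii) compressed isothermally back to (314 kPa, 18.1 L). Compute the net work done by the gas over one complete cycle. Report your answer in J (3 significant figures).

W_net ≈ 6870 J

Leg (i): W = PΔV = (314)(62.4 − 18.1) = 13910 J.
Leg (ii): W = 0.
Leg (iii): W = PᵢVᵢ ln(V_f/Vᵢ) = (5685) ln(18.1/62.4) = -7036 J.
W_net = 13910 − 7036 = 6875 J.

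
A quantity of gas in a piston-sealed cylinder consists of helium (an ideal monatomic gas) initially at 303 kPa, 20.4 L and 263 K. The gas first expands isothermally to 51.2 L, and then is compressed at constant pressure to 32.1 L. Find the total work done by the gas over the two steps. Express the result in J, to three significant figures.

W_total ≈ 3380 J

Step 1 (isothermal): W = P₁V₁ ln(V₂/V₁) = (6181) ln(51.2/20.4) = 5688 J.
After step 1: P = 120.7 kPa, V = 51.2 L, T = 263 K.
Step 2 (isobaric): W = PΔV = (120.7 kPa)(32.1 − 51.2 L) = -2306 J.
W_total = 5688 − 2306 = 3382 J.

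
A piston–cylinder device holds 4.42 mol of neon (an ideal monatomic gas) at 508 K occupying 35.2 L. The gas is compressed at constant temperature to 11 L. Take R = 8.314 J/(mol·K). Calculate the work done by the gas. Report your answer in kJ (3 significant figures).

Isothermal: W = nRT ln(V₂/V₁).
W = (4.42)(8.314)(508) × ln(11/35.2)
  = 18668 × -1.163
W_by_gas = -21714 J.

W ≈ -21.7 kJ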